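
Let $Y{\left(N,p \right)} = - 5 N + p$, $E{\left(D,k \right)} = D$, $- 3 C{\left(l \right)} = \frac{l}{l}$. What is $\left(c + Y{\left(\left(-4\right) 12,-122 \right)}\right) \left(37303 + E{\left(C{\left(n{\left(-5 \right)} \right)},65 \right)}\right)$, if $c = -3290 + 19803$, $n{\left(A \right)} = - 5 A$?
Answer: $\frac{1861141948}{3} \approx 6.2038 \cdot 10^{8}$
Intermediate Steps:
$C{\left(l \right)} = - \frac{1}{3}$ ($C{\left(l \right)} = - \frac{l \frac{1}{l}}{3} = \left(- \frac{1}{3}\right) 1 = - \frac{1}{3}$)
$Y{\left(N,p \right)} = p - 5 N$
$c = 16513$
$\left(c + Y{\left(\left(-4\right) 12,-122 \right)}\right) \left(37303 + E{\left(C{\left(n{\left(-5 \right)} \right)},65 \right)}\right) = \left(16513 - \left(122 + 5 \left(\left(-4\right) 12\right)\right)\right) \left(37303 - \frac{1}{3}\right) = \left(16513 - -118\right) \frac{111908}{3} = \left(16513 + \left(-122 + 240\right)\right) \frac{111908}{3} = \left(16513 + 118\right) \frac{111908}{3} = 16631 \cdot \frac{111908}{3} = \frac{1861141948}{3}$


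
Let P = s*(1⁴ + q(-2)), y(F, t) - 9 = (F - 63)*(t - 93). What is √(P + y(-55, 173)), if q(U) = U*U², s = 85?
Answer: 3*I*√1114 ≈ 100.13*I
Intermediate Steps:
y(F, t) = 9 + (-93 + t)*(-63 + F) (y(F, t) = 9 + (F - 63)*(t - 93) = 9 + (-63 + F)*(-93 + t) = 9 + (-93 + t)*(-63 + F))
q(U) = U³
P = -595 (P = 85*(1⁴ + (-2)³) = 85*(1 - 8) = 85*(-7) = -595)
√(P + y(-55, 173)) = √(-595 + (5868 - 93*(-55) - 63*173 - 55*173)) = √(-595 + (5868 + 5115 - 10899 - 9515)) = √(-595 - 9431) = √(-10026) = 3*I*√1114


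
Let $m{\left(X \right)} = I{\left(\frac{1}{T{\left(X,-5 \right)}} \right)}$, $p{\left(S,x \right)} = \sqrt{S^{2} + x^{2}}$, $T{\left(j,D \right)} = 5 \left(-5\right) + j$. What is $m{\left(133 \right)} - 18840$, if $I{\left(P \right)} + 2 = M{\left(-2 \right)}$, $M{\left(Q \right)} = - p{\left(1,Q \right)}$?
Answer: $-18842 - \sqrt{5} \approx -18844.0$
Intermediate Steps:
$T{\left(j,D \right)} = -25 + j$
$M{\left(Q \right)} = - \sqrt{1 + Q^{2}}$ ($M{\left(Q \right)} = - \sqrt{1^{2} + Q^{2}} = - \sqrt{1 + Q^{2}}$)
$I{\left(P \right)} = -2 - \sqrt{5}$ ($I{\left(P \right)} = -2 - \sqrt{1 + \left(-2\right)^{2}} = -2 - \sqrt{1 + 4} = -2 - \sqrt{5}$)
$m{\left(X \right)} = -2 - \sqrt{5}$
$m{\left(133 \right)} - 18840 = \left(-2 - \sqrt{5}\right) - 18840 = -18842 - \sqrt{5}$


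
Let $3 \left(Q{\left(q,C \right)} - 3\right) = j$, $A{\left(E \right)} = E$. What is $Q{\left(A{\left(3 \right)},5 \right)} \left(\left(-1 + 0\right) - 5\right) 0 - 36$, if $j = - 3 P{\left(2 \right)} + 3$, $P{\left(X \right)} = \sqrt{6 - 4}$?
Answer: $-36$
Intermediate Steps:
$P{\left(X \right)} = \sqrt{2}$
$j = 3 - 3 \sqrt{2}$ ($j = - 3 \sqrt{2} + 3 = 3 - 3 \sqrt{2} \approx -1.2426$)
$Q{\left(q,C \right)} = 4 - \sqrt{2}$ ($Q{\left(q,C \right)} = 3 + \frac{3 - 3 \sqrt{2}}{3} = 3 + \left(1 - \sqrt{2}\right) = 4 - \sqrt{2}$)
$Q{\left(A{\left(3 \right)},5 \right)} \left(\left(-1 + 0\right) - 5\right) 0 - 36 = \left(4 - \sqrt{2}\right) \left(\left(-1 + 0\right) - 5\right) 0 - 36 = \left(4 - \sqrt{2}\right) \left(-1 - 5\right) 0 - 36 = \left(4 - \sqrt{2}\right) \left(\left(-6\right) 0\right) - 36 = \left(4 - \sqrt{2}\right) 0 - 36 = 0 - 36 = -36$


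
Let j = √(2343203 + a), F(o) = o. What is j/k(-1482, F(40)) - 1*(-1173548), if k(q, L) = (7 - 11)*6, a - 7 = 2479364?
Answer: 1173548 - √4822574/24 ≈ 1.1735e+6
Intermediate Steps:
a = 2479371 (a = 7 + 2479364 = 2479371)
j = √4822574 (j = √(2343203 + 2479371) = √4822574 ≈ 2196.0)
k(q, L) = -24 (k(q, L) = -4*6 = -24)
j/k(-1482, F(40)) - 1*(-1173548) = √4822574/(-24) - 1*(-1173548) = √4822574*(-1/24) + 1173548 = -√4822574/24 + 1173548 = 1173548 - √4822574/24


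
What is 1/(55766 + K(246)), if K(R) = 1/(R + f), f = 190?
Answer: 436/24313977 ≈ 1.7932e-5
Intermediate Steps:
K(R) = 1/(190 + R) (K(R) = 1/(R + 190) = 1/(190 + R))
1/(55766 + K(246)) = 1/(55766 + 1/(190 + 246)) = 1/(55766 + 1/436) = 1/(24313977/436) = 436/24313977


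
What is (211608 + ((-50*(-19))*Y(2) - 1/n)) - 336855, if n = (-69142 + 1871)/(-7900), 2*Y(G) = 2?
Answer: -8361591387/67271 ≈ -1.2430e+5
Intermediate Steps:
Y(G) = 1 (Y(G) = (½)*2 = 1)
n = 67271/7900 (n = -67271*(-1/7900) = 67271/7900 ≈ 8.5153)
(211608 + ((-50*(-19))*Y(2) - 1/n)) - 336855 = (211608 + (-50*(-19)*1 - 1/67271/7900)) - 336855 = (211608 + (950*1 - 1*7900/67271)) - 336855 = (211608 + (950 - 7900/67271)) - 336855 = (211608 + 63899550/67271) - 336855 = 14298981318/67271 - 336855 = -8361591387/67271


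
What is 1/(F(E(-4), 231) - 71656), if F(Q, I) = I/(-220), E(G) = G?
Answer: -20/1433141 ≈ -1.3955e-5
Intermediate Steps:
F(Q, I) = -I/220 (F(Q, I) = I*(-1/220) = -I/220)
1/(F(E(-4), 231) - 71656) = 1/(-1/220*231 - 71656) = 1/(-21/20 - 71656) = 1/(-1433141/20) = -20/1433141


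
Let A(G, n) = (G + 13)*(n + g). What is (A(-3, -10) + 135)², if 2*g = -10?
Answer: 225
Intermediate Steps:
g = -5 (g = (½)*(-10) = -5)
A(G, n) = (-5 + n)*(13 + G) (A(G, n) = (G + 13)*(n - 5) = (13 + G)*(-5 + n) = (-5 + n)*(13 + G))
(A(-3, -10) + 135)² = ((-65 - 5*(-3) + 13*(-10) - 3*(-10)) + 135)² = ((-65 + 15 - 130 + 30) + 135)² = (-150 + 135)² = (-15)² = 225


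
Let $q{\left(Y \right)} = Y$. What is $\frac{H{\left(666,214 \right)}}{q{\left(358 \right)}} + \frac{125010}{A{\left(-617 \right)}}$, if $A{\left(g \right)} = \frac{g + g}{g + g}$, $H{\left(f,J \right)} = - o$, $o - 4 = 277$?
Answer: $\frac{44753299}{358} \approx 1.2501 \cdot 10^{5}$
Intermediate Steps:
$o = 281$ ($o = 4 + 277 = 281$)
$H{\left(f,J \right)} = -281$ ($H{\left(f,J \right)} = \left(-1\right) 281 = -281$)
$A{\left(g \right)} = 1$ ($A{\left(g \right)} = \frac{2 g}{2 g} = 2 g \frac{1}{2 g} = 1$)
$\frac{H{\left(666,214 \right)}}{q{\left(358 \right)}} + \frac{125010}{A{\left(-617 \right)}} = - \frac{281}{358} + \frac{125010}{1} = \left(-281\right) \frac{1}{358} + 125010 \cdot 1 = - \frac{281}{358} + 125010 = \frac{44753299}{358}$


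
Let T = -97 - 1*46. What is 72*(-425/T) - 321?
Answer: -15303/143 ≈ -107.01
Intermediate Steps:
T = -143 (T = -97 - 46 = -143)
72*(-425/T) - 321 = 72*(-425/(-143)) - 321 = 72*(-425*(-1/143)) - 321 = 72*(425/143) - 321 = 30600/143 - 321 = -15303/143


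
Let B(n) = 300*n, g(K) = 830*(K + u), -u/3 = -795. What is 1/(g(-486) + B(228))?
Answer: 1/1644570 ≈ 6.0806e-7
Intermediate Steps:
u = 2385 (u = -3*(-795) = 2385)
g(K) = 1979550 + 830*K (g(K) = 830*(K + 2385) = 830*(2385 + K) = 1979550 + 830*K)
1/(g(-486) + B(228)) = 1/((1979550 + 830*(-486)) + 300*228) = 1/((1979550 - 403380) + 68400) = 1/(1576170 + 68400) = 1/1644570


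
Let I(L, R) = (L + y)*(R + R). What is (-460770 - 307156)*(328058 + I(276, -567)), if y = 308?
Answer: 256639333348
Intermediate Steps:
I(L, R) = 2*R*(308 + L) (I(L, R) = (L + 308)*(R + R) = (308 + L)*(2*R) = 2*R*(308 + L))
(-460770 - 307156)*(328058 + I(276, -567)) = (-460770 - 307156)*(328058 + 2*(-567)*(308 + 276)) = -767926*(328058 + 2*(-567)*584) = -767926*(328058 - 662256) = -767926*(-334198) = 256639333348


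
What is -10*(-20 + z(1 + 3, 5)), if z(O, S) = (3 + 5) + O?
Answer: 80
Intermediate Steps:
z(O, S) = 8 + O
-10*(-20 + z(1 + 3, 5)) = -10*(-20 + (8 + (1 + 3))) = -10*(-20 + (8 + 4)) = -10*(-20 + 12) = -10*(-8) = 80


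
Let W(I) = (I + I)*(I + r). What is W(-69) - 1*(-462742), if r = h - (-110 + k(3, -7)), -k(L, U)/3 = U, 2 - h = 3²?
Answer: 460948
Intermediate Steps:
h = -7 (h = 2 - 1*3² = 2 - 1*9 = 2 - 9 = -7)
k(L, U) = -3*U
r = 82 (r = -7 - (-110 - 3*(-7)) = -7 - (-110 + 21) = -7 - 1*(-89) = -7 + 89 = 82)
W(I) = 2*I*(82 + I) (W(I) = (I + I)*(I + 82) = (2*I)*(82 + I) = 2*I*(82 + I))
W(-69) - 1*(-462742) = 2*(-69)*(82 - 69) - 1*(-462742) = 2*(-69)*13 + 462742 = -1794 + 462742 = 460948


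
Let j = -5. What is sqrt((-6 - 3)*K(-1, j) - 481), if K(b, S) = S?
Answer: 2*I*sqrt(109) ≈ 20.881*I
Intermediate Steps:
sqrt((-6 - 3)*K(-1, j) - 481) = sqrt((-6 - 3)*(-5) - 481) = sqrt(-9*(-5) - 481) = sqrt(45 - 481) = sqrt(-436) = 2*I*sqrt(109)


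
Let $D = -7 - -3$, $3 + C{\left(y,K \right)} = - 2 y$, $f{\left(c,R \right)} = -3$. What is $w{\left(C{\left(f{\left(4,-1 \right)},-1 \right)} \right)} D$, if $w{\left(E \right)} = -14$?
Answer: $56$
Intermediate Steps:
$C{\left(y,K \right)} = -3 - 2 y$
$D = -4$ ($D = -7 + 3 = -4$)
$w{\left(C{\left(f{\left(4,-1 \right)},-1 \right)} \right)} D = \left(-14\right) \left(-4\right) = 56$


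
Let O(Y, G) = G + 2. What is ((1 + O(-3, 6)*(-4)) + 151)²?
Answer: 14400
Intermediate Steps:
O(Y, G) = 2 + G
((1 + O(-3, 6)*(-4)) + 151)² = ((1 + (2 + 6)*(-4)) + 151)² = ((1 + 8*(-4)) + 151)² = ((1 - 32) + 151)² = (-31 + 151)² = 120² = 14400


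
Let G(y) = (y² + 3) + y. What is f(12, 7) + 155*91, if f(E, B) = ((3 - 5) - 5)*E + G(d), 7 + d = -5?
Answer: 14156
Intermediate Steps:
d = -12 (d = -7 - 5 = -12)
G(y) = 3 + y + y² (G(y) = (3 + y²) + y = 3 + y + y²)
f(E, B) = 135 - 7*E (f(E, B) = ((3 - 5) - 5)*E + (3 - 12 + (-12)²) = (-2 - 5)*E + (3 - 12 + 144) = -7*E + 135 = 135 - 7*E)
f(12, 7) + 155*91 = (135 - 7*12) + 155*91 = (135 - 84) + 14105 = 51 + 14105 = 14156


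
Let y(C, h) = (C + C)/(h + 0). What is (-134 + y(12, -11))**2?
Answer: 2244004/121 ≈ 18546.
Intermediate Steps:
y(C, h) = 2*C/h (y(C, h) = (2*C)/h = 2*C/h)
(-134 + y(12, -11))**2 = (-134 + 2*12/(-11))**2 = (-134 + 2*12*(-1/11))**2 = (-134 - 24/11)**2 = (-1498/11)**2 = 2244004/121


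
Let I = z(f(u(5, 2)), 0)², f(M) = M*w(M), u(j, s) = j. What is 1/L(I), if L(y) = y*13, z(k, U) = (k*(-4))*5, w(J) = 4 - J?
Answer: 1/130000 ≈ 7.6923e-6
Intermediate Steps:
f(M) = M*(4 - M)
z(k, U) = -20*k (z(k, U) = -4*k*5 = -20*k)
I = 10000 (I = (-100*(4 - 1*5))² = (-100*(4 - 5))² = (-100*(-1))² = (-20*(-5))² = 100² = 10000)
L(y) = 13*y
1/L(I) = 1/(13*10000) = 1/130000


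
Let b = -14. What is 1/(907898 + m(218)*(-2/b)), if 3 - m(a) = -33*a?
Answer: 7/6362483 ≈ 1.1002e-6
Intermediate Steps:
m(a) = 3 + 33*a (m(a) = 3 - (-33)*a = 3 + 33*a)
1/(907898 + m(218)*(-2/b)) = 1/(907898 + (3 + 33*218)*(-2/(-14))) = 1/(907898 + (3 + 7194)*(-2*(-1/14))) = 1/(907898 + 7197*(⅐)) = 1/(907898 + 7197/7) = 1/(6362483/7) = 7/6362483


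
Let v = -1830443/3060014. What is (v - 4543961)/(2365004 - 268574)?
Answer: -4634862035299/2138368383340 ≈ -2.1675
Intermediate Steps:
v = -1830443/3060014 (v = -1830443*1/3060014 = -1830443/3060014 ≈ -0.59818)
(v - 4543961)/(2365004 - 268574) = (-1830443/3060014 - 4543961)/(2365004 - 268574) = -13904586105897/3060014/2096430 = -13904586105897/3060014*1/2096430 = -4634862035299/2138368383340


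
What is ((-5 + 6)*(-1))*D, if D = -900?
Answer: 900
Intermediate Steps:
((-5 + 6)*(-1))*D = ((-5 + 6)*(-1))*(-900) = (1*(-1))*(-900) = -1*(-900) = 900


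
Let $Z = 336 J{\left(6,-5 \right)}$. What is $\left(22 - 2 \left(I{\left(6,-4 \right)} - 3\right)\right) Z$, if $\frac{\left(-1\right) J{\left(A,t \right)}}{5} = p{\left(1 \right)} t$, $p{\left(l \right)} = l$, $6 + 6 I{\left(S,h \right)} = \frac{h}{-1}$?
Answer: $240800$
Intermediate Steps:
$I{\left(S,h \right)} = -1 - \frac{h}{6}$ ($I{\left(S,h \right)} = -1 + \frac{h \frac{1}{-1}}{6} = -1 + \frac{h \left(-1\right)}{6} = -1 + \frac{\left(-1\right) h}{6} = -1 - \frac{h}{6}$)
$J{\left(A,t \right)} = - 5 t$ ($J{\left(A,t \right)} = - 5 \cdot 1 t = - 5 t$)
$Z = 8400$ ($Z = 336 \left(\left(-5\right) \left(-5\right)\right) = 336 \cdot 25 = 8400$)
$\left(22 - 2 \left(I{\left(6,-4 \right)} - 3\right)\right) Z = \left(22 - 2 \left(\left(-1 - - \frac{2}{3}\right) - 3\right)\right) 8400 = \left(22 - 2 \left(\left(-1 + \frac{2}{3}\right) - 3\right)\right) 8400 = \left(22 - 2 \left(- \frac{1}{3} - 3\right)\right) 8400 = \left(22 - - \frac{20}{3}\right) 8400 = \left(22 + \frac{20}{3}\right) 8400 = \frac{86}{3} \cdot 8400 = 240800$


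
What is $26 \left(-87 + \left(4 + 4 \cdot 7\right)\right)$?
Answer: $-1430$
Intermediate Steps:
$26 \left(-87 + \left(4 + 4 \cdot 7\right)\right) = 26 \left(-87 + \left(4 + 28\right)\right) = 26 \left(-87 + 32\right) = 26 \left(-55\right) = -1430$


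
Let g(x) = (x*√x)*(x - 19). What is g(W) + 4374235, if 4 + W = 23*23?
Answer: 4374235 + 1328250*√21 ≈ 1.0461e+7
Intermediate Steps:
W = 525 (W = -4 + 23*23 = -4 + 529 = 525)
g(x) = x^(3/2)*(-19 + x)
g(W) + 4374235 = 525^(3/2)*(-19 + 525) + 4374235 = (2625*√21)*506 + 4374235 = 1328250*√21 + 4374235 = 4374235 + 1328250*√21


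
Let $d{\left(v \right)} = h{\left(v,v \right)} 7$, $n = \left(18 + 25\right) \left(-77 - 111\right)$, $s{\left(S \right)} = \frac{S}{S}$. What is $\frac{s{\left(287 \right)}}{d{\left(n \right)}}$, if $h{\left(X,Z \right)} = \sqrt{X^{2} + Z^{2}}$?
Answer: $\frac{\sqrt{2}}{113176} \approx 1.2496 \cdot 10^{-5}$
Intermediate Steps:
$s{\left(S \right)} = 1$
$n = -8084$ ($n = 43 \left(-188\right) = -8084$)
$d{\left(v \right)} = 7 \sqrt{2} \sqrt{v^{2}}$ ($d{\left(v \right)} = \sqrt{v^{2} + v^{2}} \cdot 7 = \sqrt{2 v^{2}} \cdot 7 = \sqrt{2} \sqrt{v^{2}} \cdot 7 = 7 \sqrt{2} \sqrt{v^{2}}$)
$\frac{s{\left(287 \right)}}{d{\left(n \right)}} = 1 \frac{1}{7 \sqrt{2} \sqrt{\left(-8084\right)^{2}}} = 1 \frac{1}{7 \sqrt{2} \sqrt{65351056}} = 1 \frac{1}{7 \sqrt{2} \cdot 8084} = 1 \frac{1}{56588 \sqrt{2}} = 1 \frac{\sqrt{2}}{113176} = \frac{\sqrt{2}}{113176}$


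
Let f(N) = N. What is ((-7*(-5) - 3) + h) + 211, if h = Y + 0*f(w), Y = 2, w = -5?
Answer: 245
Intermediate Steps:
h = 2 (h = 2 + 0*(-5) = 2 + 0 = 2)
((-7*(-5) - 3) + h) + 211 = ((-7*(-5) - 3) + 2) + 211 = ((35 - 3) + 2) + 211 = (32 + 2) + 211 = 34 + 211 = 245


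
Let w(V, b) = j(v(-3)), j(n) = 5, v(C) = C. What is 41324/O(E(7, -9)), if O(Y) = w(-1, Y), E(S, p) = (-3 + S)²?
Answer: 41324/5 ≈ 8264.8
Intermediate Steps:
w(V, b) = 5
O(Y) = 5
41324/O(E(7, -9)) = 41324/5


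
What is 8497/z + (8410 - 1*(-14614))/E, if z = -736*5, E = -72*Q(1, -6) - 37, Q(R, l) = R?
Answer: -85654493/401120 ≈ -213.54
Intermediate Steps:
E = -109 (E = -72*1 - 37 = -72 - 37 = -109)
z = -3680
8497/z + (8410 - 1*(-14614))/E = 8497/(-3680) + (8410 - 1*(-14614))/(-109) = 8497*(-1/3680) + (8410 + 14614)*(-1/109) = -8497/3680 + 23024*(-1/109) = -8497/3680 - 23024/109 = -85654493/401120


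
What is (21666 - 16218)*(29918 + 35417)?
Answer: 355945080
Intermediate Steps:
(21666 - 16218)*(29918 + 35417) = 5448*65335 = 355945080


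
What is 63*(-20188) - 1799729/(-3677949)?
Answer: -4677775568227/3677949 ≈ -1.2718e+6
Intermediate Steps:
63*(-20188) - 1799729/(-3677949) = -1271844 - 1799729*(-1/3677949) = -1271844 + 1799729/3677949 = -4677775568227/3677949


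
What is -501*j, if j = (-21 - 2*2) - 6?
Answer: 15531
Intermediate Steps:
j = -31 (j = (-21 - 4) - 6 = -25 - 6 = -31)
-501*j = -501*(-31) = 15531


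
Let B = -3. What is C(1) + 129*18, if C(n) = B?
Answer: 2319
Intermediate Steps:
C(n) = -3
C(1) + 129*18 = -3 + 129*18 = -3 + 2322 = 2319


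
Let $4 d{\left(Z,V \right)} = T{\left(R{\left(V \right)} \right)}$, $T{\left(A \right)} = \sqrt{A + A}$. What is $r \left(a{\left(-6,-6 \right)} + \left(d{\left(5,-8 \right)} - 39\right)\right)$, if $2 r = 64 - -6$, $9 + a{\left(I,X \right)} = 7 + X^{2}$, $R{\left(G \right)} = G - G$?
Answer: $-175$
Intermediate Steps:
$R{\left(G \right)} = 0$
$T{\left(A \right)} = \sqrt{2} \sqrt{A}$ ($T{\left(A \right)} = \sqrt{2 A} = \sqrt{2} \sqrt{A}$)
$d{\left(Z,V \right)} = 0$ ($d{\left(Z,V \right)} = \frac{\sqrt{2} \sqrt{0}}{4} = \frac{\sqrt{2} \cdot 0}{4} = \frac{1}{4} \cdot 0 = 0$)
$a{\left(I,X \right)} = -2 + X^{2}$ ($a{\left(I,X \right)} = -9 + \left(7 + X^{2}\right) = -2 + X^{2}$)
$r = 35$ ($r = \frac{64 - -6}{2} = \frac{64 + 6}{2} = \frac{1}{2} \cdot 70 = 35$)
$r \left(a{\left(-6,-6 \right)} + \left(d{\left(5,-8 \right)} - 39\right)\right) = 35 \left(\left(-2 + \left(-6\right)^{2}\right) + \left(0 - 39\right)\right) = 35 \left(\left(-2 + 36\right) + \left(0 - 39\right)\right) = 35 \left(34 - 39\right) = 35 \left(-5\right) = -175$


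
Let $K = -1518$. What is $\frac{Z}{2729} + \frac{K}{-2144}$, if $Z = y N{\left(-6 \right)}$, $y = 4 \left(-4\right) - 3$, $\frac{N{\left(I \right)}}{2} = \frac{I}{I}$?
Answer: $\frac{2030575}{2925488} \approx 0.6941$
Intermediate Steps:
$N{\left(I \right)} = 2$ ($N{\left(I \right)} = 2 \frac{I}{I} = 2 \cdot 1 = 2$)
$y = -19$ ($y = -16 - 3 = -19$)
$Z = -38$ ($Z = \left(-19\right) 2 = -38$)
$\frac{Z}{2729} + \frac{K}{-2144} = - \frac{38}{2729} - \frac{1518}{-2144} = \left(-38\right) \frac{1}{2729} - - \frac{759}{1072} = - \frac{38}{2729} + \frac{759}{1072} = \frac{2030575}{2925488}$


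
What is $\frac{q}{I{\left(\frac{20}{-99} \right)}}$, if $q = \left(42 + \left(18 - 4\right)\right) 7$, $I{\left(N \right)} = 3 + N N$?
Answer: $\frac{3841992}{29803} \approx 128.91$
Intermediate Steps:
$I{\left(N \right)} = 3 + N^{2}$
$q = 392$ ($q = \left(42 + \left(18 - 4\right)\right) 7 = \left(42 + 14\right) 7 = 56 \cdot 7 = 392$)
$\frac{q}{I{\left(\frac{20}{-99} \right)}} = \frac{392}{3 + \left(\frac{20}{-99}\right)^{2}} = \frac{392}{3 + \left(20 \left(- \frac{1}{99}\right)\right)^{2}} = \frac{392}{3 + \left(- \frac{20}{99}\right)^{2}} = \frac{392}{3 + \frac{400}{9801}} = \frac{392}{\frac{29803}{9801}} = 392 \cdot \frac{9801}{29803} = \frac{3841992}{29803}$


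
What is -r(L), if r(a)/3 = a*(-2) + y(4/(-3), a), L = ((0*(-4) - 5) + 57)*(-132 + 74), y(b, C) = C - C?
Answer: -18096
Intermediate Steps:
y(b, C) = 0
L = -3016 (L = ((0 - 5) + 57)*(-58) = (-5 + 57)*(-58) = 52*(-58) = -3016)
r(a) = -6*a (r(a) = 3*(a*(-2) + 0) = 3*(-2*a + 0) = 3*(-2*a) = -6*a)
-r(L) = -(-6)*(-3016) = -1*18096 = -18096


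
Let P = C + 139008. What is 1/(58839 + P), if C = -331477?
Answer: -1/133630 ≈ -7.4834e-6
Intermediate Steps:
P = -192469 (P = -331477 + 139008 = -192469)
1/(58839 + P) = 1/(58839 - 192469) = 1/(-133630) = -1/133630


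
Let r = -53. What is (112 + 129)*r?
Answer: -12773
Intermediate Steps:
(112 + 129)*r = (112 + 129)*(-53) = 241*(-53) = -12773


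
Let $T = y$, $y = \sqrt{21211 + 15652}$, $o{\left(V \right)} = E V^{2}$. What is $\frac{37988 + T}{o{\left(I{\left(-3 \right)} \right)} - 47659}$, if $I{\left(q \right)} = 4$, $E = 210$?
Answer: $- \frac{37988}{44299} - \frac{\sqrt{36863}}{44299} \approx -0.86187$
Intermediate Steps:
$o{\left(V \right)} = 210 V^{2}$
$y = \sqrt{36863} \approx 192.0$
$T = \sqrt{36863} \approx 192.0$
$\frac{37988 + T}{o{\left(I{\left(-3 \right)} \right)} - 47659} = \frac{37988 + \sqrt{36863}}{210 \cdot 4^{2} - 47659} = \frac{37988 + \sqrt{36863}}{210 \cdot 16 - 47659} = \frac{37988 + \sqrt{36863}}{3360 - 47659} = \frac{37988 + \sqrt{36863}}{-44299} = \left(37988 + \sqrt{36863}\right) \left(- \frac{1}{44299}\right) = - \frac{37988}{44299} - \frac{\sqrt{36863}}{44299}$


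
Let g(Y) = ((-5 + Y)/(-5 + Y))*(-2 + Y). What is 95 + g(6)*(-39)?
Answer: -61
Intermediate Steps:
g(Y) = -2 + Y (g(Y) = 1*(-2 + Y) = -2 + Y)
95 + g(6)*(-39) = 95 + (-2 + 6)*(-39) = 95 + 4*(-39) = 95 - 156 = -61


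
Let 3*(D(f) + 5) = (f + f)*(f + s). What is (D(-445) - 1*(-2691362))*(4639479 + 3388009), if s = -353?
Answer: 23505263530336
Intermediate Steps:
D(f) = -5 + 2*f*(-353 + f)/3 (D(f) = -5 + ((f + f)*(f - 353))/3 = -5 + ((2*f)*(-353 + f))/3 = -5 + (2*f*(-353 + f))/3 = -5 + 2*f*(-353 + f)/3)
(D(-445) - 1*(-2691362))*(4639479 + 3388009) = ((-5 - 706/3*(-445) + (2/3)*(-445)**2) - 1*(-2691362))*(4639479 + 3388009) = ((-5 + 314170/3 + (2/3)*198025) + 2691362)*8027488 = ((-5 + 314170/3 + 396050/3) + 2691362)*8027488 = (236735 + 2691362)*8027488 = 2928097*8027488 = 23505263530336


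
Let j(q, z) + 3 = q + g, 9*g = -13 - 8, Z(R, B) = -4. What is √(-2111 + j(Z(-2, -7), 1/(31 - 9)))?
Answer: I*√19083/3 ≈ 46.047*I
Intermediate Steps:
g = -7/3 (g = (-13 - 8)/9 = (⅑)*(-21) = -7/3 ≈ -2.3333)
j(q, z) = -16/3 + q (j(q, z) = -3 + (q - 7/3) = -3 + (-7/3 + q) = -16/3 + q)
√(-2111 + j(Z(-2, -7), 1/(31 - 9))) = √(-2111 + (-16/3 - 4)) = √(-2111 - 28/3) = √(-6361/3) = I*√19083/3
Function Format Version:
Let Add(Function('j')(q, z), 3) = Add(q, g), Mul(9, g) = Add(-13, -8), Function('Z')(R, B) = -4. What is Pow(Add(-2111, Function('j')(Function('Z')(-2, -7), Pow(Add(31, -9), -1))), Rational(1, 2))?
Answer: Mul(Rational(1, 3), I, Pow(19083, Rational(1, 2))) ≈ Mul(46.047, I)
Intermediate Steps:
g = Rational(-7, 3) (g = Mul(Rational(1, 9), Add(-13, -8)) = Mul(Rational(1, 9), -21) = Rational(-7, 3) ≈ -2.3333)
Function('j')(q, z) = Add(Rational(-16, 3), q) (Function('j')(q, z) = Add(-3, Add(q, Rational(-7, 3))) = Add(-3, Add(Rational(-7, 3), q)) = Add(Rational(-16, 3), q))
Pow(Add(-2111, Function('j')(Function('Z')(-2, -7), Pow(Add(31, -9), -1))), Rational(1, 2)) = Pow(Add(-2111, Add(Rational(-16, 3), -4)), Rational(1, 2)) = Pow(Add(-2111, Rational(-28, 3)), Rational(1, 2)) = Pow(Rational(-6361, 3), Rational(1, 2)) = Mul(Rational(1, 3), I, Pow(19083, Rational(1, 2)))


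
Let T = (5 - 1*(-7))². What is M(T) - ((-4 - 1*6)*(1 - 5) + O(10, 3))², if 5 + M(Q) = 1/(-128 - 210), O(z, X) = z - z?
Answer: -542491/338 ≈ -1605.0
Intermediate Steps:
O(z, X) = 0
T = 144 (T = (5 + 7)² = 12² = 144)
M(Q) = -1691/338 (M(Q) = -5 + 1/(-128 - 210) = -5 + 1/(-338) = -5 - 1/338 = -1691/338)
M(T) - ((-4 - 1*6)*(1 - 5) + O(10, 3))² = -1691/338 - ((-4 - 1*6)*(1 - 5) + 0)² = -1691/338 - ((-4 - 6)*(-4) + 0)² = -1691/338 - (-10*(-4) + 0)² = -1691/338 - (40 + 0)² = -1691/338 - 1*40² = -1691/338 - 1*1600 = -1691/338 - 1600 = -542491/338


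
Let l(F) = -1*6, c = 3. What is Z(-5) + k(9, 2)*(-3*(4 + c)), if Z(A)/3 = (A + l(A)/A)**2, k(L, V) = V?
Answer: 33/25 ≈ 1.3200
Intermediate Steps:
l(F) = -6
Z(A) = 3*(A - 6/A)**2
Z(-5) + k(9, 2)*(-3*(4 + c)) = 3*(-6 + (-5)**2)**2/(-5)**2 + 2*(-3*(4 + 3)) = 3*(1/25)*(-6 + 25)**2 + 2*(-3*7) = 3*(1/25)*19**2 + 2*(-21) = 3*(1/25)*361 - 42 = 1083/25 - 42 = 33/25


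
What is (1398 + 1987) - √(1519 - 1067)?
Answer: 3385 - 2*√113 ≈ 3363.7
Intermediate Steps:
(1398 + 1987) - √(1519 - 1067) = 3385 - √452 = 3385 - 2*√113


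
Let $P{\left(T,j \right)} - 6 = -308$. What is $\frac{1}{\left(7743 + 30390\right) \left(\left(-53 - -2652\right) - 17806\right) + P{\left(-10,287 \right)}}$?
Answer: $- \frac{1}{579888833} \approx -1.7245 \cdot 10^{-9}$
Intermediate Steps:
$P{\left(T,j \right)} = -302$ ($P{\left(T,j \right)} = 6 - 308 = -302$)
$\frac{1}{\left(7743 + 30390\right) \left(\left(-53 - -2652\right) - 17806\right) + P{\left(-10,287 \right)}} = \frac{1}{\left(7743 + 30390\right) \left(\left(-53 - -2652\right) - 17806\right) - 302} = \frac{1}{38133 \left(\left(-53 + 2652\right) - 17806\right) - 302} = \frac{1}{38133 \left(2599 - 17806\right) - 302} = \frac{1}{38133 \left(-15207\right) - 302} = \frac{1}{-579888531 - 302} = \frac{1}{-579888833} = - \frac{1}{579888833}$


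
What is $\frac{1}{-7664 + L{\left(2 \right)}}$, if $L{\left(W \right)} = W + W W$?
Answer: $- \frac{1}{7658} \approx -0.00013058$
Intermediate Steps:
$L{\left(W \right)} = W + W^{2}$
$\frac{1}{-7664 + L{\left(2 \right)}} = \frac{1}{-7664 + 2 \left(1 + 2\right)} = \frac{1}{-7664 + 2 \cdot 3} = \frac{1}{-7664 + 6} = \frac{1}{-7658} = - \frac{1}{7658}$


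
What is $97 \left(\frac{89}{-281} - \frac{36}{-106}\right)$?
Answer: $\frac{33077}{14893} \approx 2.221$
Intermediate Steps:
$97 \left(\frac{89}{-281} - \frac{36}{-106}\right) = 97 \left(89 \left(- \frac{1}{281}\right) - - \frac{18}{53}\right) = 97 \left(- \frac{89}{281} + \frac{18}{53}\right) = 97 \cdot \frac{341}{14893} = \frac{33077}{14893}$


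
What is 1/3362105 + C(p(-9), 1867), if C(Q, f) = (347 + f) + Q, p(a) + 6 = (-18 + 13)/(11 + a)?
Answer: 14830245157/6724210 ≈ 2205.5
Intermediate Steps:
p(a) = -6 - 5/(11 + a) (p(a) = -6 + (-18 + 13)/(11 + a) = -6 - 5/(11 + a))
C(Q, f) = 347 + Q + f
1/3362105 + C(p(-9), 1867) = 1/3362105 + (347 + (-71 - 6*(-9))/(11 - 9) + 1867) = 1/3362105 + (347 + (-71 + 54)/2 + 1867) = 1/3362105 + (347 + (1/2)*(-17) + 1867) = 1/3362105 + (347 - 17/2 + 1867) = 1/3362105 + 4411/2 = 14830245157/6724210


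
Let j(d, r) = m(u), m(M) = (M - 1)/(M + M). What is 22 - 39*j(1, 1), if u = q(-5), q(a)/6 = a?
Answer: 37/20 ≈ 1.8500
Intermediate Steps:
q(a) = 6*a
u = -30 (u = 6*(-5) = -30)
m(M) = (-1 + M)/(2*M) (m(M) = (-1 + M)/((2*M)) = (-1 + M)*(1/(2*M)) = (-1 + M)/(2*M))
j(d, r) = 31/60 (j(d, r) = (½)*(-1 - 30)/(-30) = (½)*(-1/30)*(-31) = 31/60)
22 - 39*j(1, 1) = 22 - 39*31/60 = 22 - 403/20 = 37/20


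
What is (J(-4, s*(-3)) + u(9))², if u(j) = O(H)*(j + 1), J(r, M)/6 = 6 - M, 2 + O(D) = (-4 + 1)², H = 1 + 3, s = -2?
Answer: 4900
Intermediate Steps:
H = 4
O(D) = 7 (O(D) = -2 + (-4 + 1)² = -2 + (-3)² = -2 + 9 = 7)
J(r, M) = 36 - 6*M (J(r, M) = 6*(6 - M) = 36 - 6*M)
u(j) = 7 + 7*j (u(j) = 7*(j + 1) = 7*(1 + j) = 7 + 7*j)
(J(-4, s*(-3)) + u(9))² = ((36 - (-12)*(-3)) + (7 + 7*9))² = ((36 - 6*6) + (7 + 63))² = ((36 - 36) + 70)² = (0 + 70)² = 70² = 4900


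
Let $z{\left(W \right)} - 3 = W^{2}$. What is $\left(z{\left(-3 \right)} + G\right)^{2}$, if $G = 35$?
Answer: $2209$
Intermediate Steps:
$z{\left(W \right)} = 3 + W^{2}$
$\left(z{\left(-3 \right)} + G\right)^{2} = \left(\left(3 + \left(-3\right)^{2}\right) + 35\right)^{2} = \left(\left(3 + 9\right) + 35\right)^{2} = \left(12 + 35\right)^{2} = 47^{2} = 2209$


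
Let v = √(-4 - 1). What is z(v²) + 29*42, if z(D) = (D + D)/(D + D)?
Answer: 1219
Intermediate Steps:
v = I*√5 (v = √(-5) = I*√5 ≈ 2.2361*I)
z(D) = 1 (z(D) = (2*D)/((2*D)) = (2*D)*(1/(2*D)) = 1)
z(v²) + 29*42 = 1 + 29*42 = 1 + 1218 = 1219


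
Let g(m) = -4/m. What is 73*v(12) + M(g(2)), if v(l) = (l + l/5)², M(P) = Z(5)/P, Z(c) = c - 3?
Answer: 378407/25 ≈ 15136.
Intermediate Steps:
Z(c) = -3 + c
M(P) = 2/P (M(P) = (-3 + 5)/P = 2/P)
v(l) = 36*l²/25 (v(l) = (l + l*(⅕))² = (l + l/5)² = (6*l/5)² = 36*l²/25)
73*v(12) + M(g(2)) = 73*((36/25)*12²) + 2/((-4/2)) = 73*((36/25)*144) + 2/((-4*½)) = 73*(5184/25) + 2/(-2) = 378432/25 + 2*(-½) = 378432/25 - 1 = 378407/25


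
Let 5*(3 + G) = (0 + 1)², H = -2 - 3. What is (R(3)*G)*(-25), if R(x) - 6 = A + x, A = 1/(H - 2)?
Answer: 620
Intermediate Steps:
H = -5
A = -⅐ (A = 1/(-5 - 2) = 1/(-7) = -⅐ ≈ -0.14286)
G = -14/5 (G = -3 + (0 + 1)²/5 = -3 + (⅕)*1² = -3 + (⅕)*1 = -3 + ⅕ = -14/5 ≈ -2.8000)
R(x) = 41/7 + x (R(x) = 6 + (-⅐ + x) = 41/7 + x)
(R(3)*G)*(-25) = ((41/7 + 3)*(-14/5))*(-25) = ((62/7)*(-14/5))*(-25) = -124/5*(-25) = 620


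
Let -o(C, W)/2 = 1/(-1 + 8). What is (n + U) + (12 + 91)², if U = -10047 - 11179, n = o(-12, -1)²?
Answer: -520229/49 ≈ -10617.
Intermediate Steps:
o(C, W) = -2/7 (o(C, W) = -2/(-1 + 8) = -2/7)
n = 4/49 (n = (-2/7)² = 4/49 ≈ 0.081633)
U = -21226
(n + U) + (12 + 91)² = (4/49 - 21226) + (12 + 91)² = -1040070/49 + 103² = -1040070/49 + 10609 = -520229/49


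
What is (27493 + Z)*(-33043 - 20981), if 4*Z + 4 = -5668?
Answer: -1408675800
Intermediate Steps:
Z = -1418 (Z = -1 + (¼)*(-5668) = -1 - 1417 = -1418)
(27493 + Z)*(-33043 - 20981) = (27493 - 1418)*(-33043 - 20981) = 26075*(-54024) = -1408675800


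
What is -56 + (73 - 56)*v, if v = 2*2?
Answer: 12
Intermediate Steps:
v = 4
-56 + (73 - 56)*v = -56 + (73 - 56)*4 = -56 + 17*4 = -56 + 68 = 12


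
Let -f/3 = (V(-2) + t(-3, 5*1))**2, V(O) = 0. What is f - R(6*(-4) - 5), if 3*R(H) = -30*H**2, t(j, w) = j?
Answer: 8383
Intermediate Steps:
f = -27 (f = -3*(0 - 3)**2 = -3*(-3)**2 = -3*9 = -27)
R(H) = -10*H**2 (R(H) = (-30*H**2)/3 = -10*H**2)
f - R(6*(-4) - 5) = -27 - (-10)*(6*(-4) - 5)**2 = -27 - (-10)*(-24 - 5)**2 = -27 - (-10)*(-29)**2 = -27 - (-10)*841 = -27 - 1*(-8410) = -27 + 8410 = 8383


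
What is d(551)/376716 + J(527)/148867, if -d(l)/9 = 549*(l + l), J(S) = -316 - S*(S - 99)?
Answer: -149277955291/9346763462 ≈ -15.971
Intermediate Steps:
J(S) = -316 - S*(-99 + S)
d(l) = -9882*l (d(l) = -4941*(l + l) = -4941*2*l = -9882*l)
d(551)/376716 + J(527)/148867 = -9882*551/376716 + (-316 - 1*527² + 99*527)/148867 = -5444982*1/376716 + (-316 - 1*277729 + 52173)*(1/148867) = -907497/62786 + (-316 - 277729 + 52173)*(1/148867) = -907497/62786 - 225872*1/148867 = -907497/62786 - 225872/148867 = -149277955291/9346763462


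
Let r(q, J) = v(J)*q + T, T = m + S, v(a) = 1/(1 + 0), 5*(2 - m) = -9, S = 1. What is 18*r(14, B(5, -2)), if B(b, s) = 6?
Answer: 1692/5 ≈ 338.40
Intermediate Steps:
m = 19/5 (m = 2 - 1/5*(-9) = 2 + 9/5 = 19/5 ≈ 3.8000)
v(a) = 1 (v(a) = 1/1 = 1)
T = 24/5 (T = 19/5 + 1 = 24/5 ≈ 4.8000)
r(q, J) = 24/5 + q (r(q, J) = 1*q + 24/5 = q + 24/5 = 24/5 + q)
18*r(14, B(5, -2)) = 18*(24/5 + 14) = 18*(94/5) = 1692/5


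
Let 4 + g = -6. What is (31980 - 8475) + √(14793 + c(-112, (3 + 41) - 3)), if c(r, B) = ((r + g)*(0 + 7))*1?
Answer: 23505 + √13939 ≈ 23623.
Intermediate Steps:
g = -10 (g = -4 - 6 = -10)
c(r, B) = -70 + 7*r (c(r, B) = ((r - 10)*(0 + 7))*1 = ((-10 + r)*7)*1 = (-70 + 7*r)*1 = -70 + 7*r)
(31980 - 8475) + √(14793 + c(-112, (3 + 41) - 3)) = (31980 - 8475) + √(14793 + (-70 + 7*(-112))) = 23505 + √(14793 + (-70 - 784)) = 23505 + √(14793 - 854) = 23505 + √13939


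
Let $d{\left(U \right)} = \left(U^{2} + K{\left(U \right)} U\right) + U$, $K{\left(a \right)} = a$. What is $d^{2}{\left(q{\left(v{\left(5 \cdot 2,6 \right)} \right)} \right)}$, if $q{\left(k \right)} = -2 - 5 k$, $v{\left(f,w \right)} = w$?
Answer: $4064256$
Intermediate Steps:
$d{\left(U \right)} = U + 2 U^{2}$ ($d{\left(U \right)} = \left(U^{2} + U U\right) + U = \left(U^{2} + U^{2}\right) + U = 2 U^{2} + U = U + 2 U^{2}$)
$d^{2}{\left(q{\left(v{\left(5 \cdot 2,6 \right)} \right)} \right)} = \left(\left(-2 - 30\right) \left(1 + 2 \left(-2 - 30\right)\right)\right)^{2} = \left(- 32 \left(1 + 2 \left(-32\right)\right)\right)^{2} = \left(- 32 \left(1 - 64\right)\right)^{2} = \left(\left(-32\right) \left(-63\right)\right)^{2} = 2016^{2} = 4064256$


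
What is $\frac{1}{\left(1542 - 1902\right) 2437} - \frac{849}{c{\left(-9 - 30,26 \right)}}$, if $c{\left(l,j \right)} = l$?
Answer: $\frac{248281547}{11405160} \approx 21.769$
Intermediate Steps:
$\frac{1}{\left(1542 - 1902\right) 2437} - \frac{849}{c{\left(-9 - 30,26 \right)}} = \frac{1}{\left(1542 - 1902\right) 2437} - \frac{849}{-9 - 30} = \frac{1}{-360} \cdot \frac{1}{2437} - \frac{849}{-39} = \left(- \frac{1}{360}\right) \frac{1}{2437} - - \frac{283}{13} = - \frac{1}{877320} + \frac{283}{13} = \frac{248281547}{11405160}$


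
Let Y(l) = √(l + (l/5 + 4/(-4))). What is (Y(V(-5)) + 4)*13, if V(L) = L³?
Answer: 52 + 13*I*√151 ≈ 52.0 + 159.75*I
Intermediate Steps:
Y(l) = √(-1 + 6*l/5) (Y(l) = √(l + (l*(⅕) + 4*(-¼))) = √(l + (l/5 - 1)) = √(l + (-1 + l/5)) = √(-1 + 6*l/5))
(Y(V(-5)) + 4)*13 = (√(-25 + 30*(-5)³)/5 + 4)*13 = (√(-25 + 30*(-125))/5 + 4)*13 = (√(-25 - 3750)/5 + 4)*13 = (√(-3775)/5 + 4)*13 = ((5*I*√151)/5 + 4)*13 = (I*√151 + 4)*13 = (4 + I*√151)*13 = 52 + 13*I*√151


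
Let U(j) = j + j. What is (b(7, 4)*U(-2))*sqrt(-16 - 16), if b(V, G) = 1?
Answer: -16*I*sqrt(2) ≈ -22.627*I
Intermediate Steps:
U(j) = 2*j
(b(7, 4)*U(-2))*sqrt(-16 - 16) = (1*(2*(-2)))*sqrt(-16 - 16) = (1*(-4))*sqrt(-32) = -16*I*sqrt(2)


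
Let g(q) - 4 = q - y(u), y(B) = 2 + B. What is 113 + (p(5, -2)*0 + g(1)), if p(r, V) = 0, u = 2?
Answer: 114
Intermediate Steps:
g(q) = q (g(q) = 4 + (q - (2 + 2)) = 4 + (q - 1*4) = 4 + (q - 4) = 4 + (-4 + q) = q)
113 + (p(5, -2)*0 + g(1)) = 113 + (0*0 + 1) = 113 + (0 + 1) = 113 + 1 = 114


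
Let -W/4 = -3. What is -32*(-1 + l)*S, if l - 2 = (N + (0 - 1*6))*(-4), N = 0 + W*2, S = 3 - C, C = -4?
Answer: 15904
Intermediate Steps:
W = 12 (W = -4*(-3) = 12)
S = 7 (S = 3 - 1*(-4) = 3 + 4 = 7)
N = 24 (N = 0 + 12*2 = 0 + 24 = 24)
l = -70 (l = 2 + (24 + (0 - 1*6))*(-4) = 2 + (24 + (0 - 6))*(-4) = 2 + (24 - 6)*(-4) = 2 + 18*(-4) = 2 - 72 = -70)
-32*(-1 + l)*S = -32*(-1 - 70)*7 = -(-2272)*7 = -32*(-497) = 15904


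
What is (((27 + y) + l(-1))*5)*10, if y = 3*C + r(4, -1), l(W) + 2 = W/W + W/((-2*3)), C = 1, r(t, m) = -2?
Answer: 4075/3 ≈ 1358.3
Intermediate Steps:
l(W) = -1 - W/6 (l(W) = -2 + (W/W + W/((-2*3))) = -2 + (1 + W/(-6)) = -2 + (1 + W*(-⅙)) = -2 + (1 - W/6) = -1 - W/6)
y = 1 (y = 3*1 - 2 = 3 - 2 = 1)
(((27 + y) + l(-1))*5)*10 = (((27 + 1) + (-1 - ⅙*(-1)))*5)*10 = ((28 + (-1 + ⅙))*5)*10 = ((28 - ⅚)*5)*10 = ((163/6)*5)*10 = (815/6)*10 = 4075/3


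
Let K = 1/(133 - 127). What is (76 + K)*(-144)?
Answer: -10968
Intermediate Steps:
K = ⅙ (K = 1/6 = ⅙ ≈ 0.16667)
(76 + K)*(-144) = (76 + ⅙)*(-144) = (457/6)*(-144) = -10968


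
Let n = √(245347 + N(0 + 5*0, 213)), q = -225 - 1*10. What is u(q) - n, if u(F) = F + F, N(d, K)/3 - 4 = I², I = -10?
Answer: -470 - √245659 ≈ -965.64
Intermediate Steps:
N(d, K) = 312 (N(d, K) = 12 + 3*(-10)² = 12 + 3*100 = 12 + 300 = 312)
q = -235 (q = -225 - 10 = -235)
u(F) = 2*F
n = √245659 (n = √(245347 + 312) = √245659 ≈ 495.64)
u(q) - n = 2*(-235) - √245659 = -470 - √245659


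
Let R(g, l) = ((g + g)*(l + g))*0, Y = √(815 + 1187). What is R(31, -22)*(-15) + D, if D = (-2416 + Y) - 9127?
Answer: -11543 + √2002 ≈ -11498.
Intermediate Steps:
Y = √2002 ≈ 44.744
R(g, l) = 0 (R(g, l) = ((2*g)*(g + l))*0 = (2*g*(g + l))*0 = 0)
D = -11543 + √2002 (D = (-2416 + √2002) - 9127 = -11543 + √2002 ≈ -11498.)
R(31, -22)*(-15) + D = 0*(-15) + (-11543 + √2002) = 0 + (-11543 + √2002) = -11543 + √2002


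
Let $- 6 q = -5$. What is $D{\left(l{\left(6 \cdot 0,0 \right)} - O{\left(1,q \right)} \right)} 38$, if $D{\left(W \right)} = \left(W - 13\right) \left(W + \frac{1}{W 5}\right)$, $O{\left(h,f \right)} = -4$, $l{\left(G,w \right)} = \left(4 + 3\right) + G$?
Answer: $- \frac{46056}{55} \approx -837.38$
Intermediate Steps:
$q = \frac{5}{6}$ ($q = \left(- \frac{1}{6}\right) \left(-5\right) = \frac{5}{6} \approx 0.83333$)
$l{\left(G,w \right)} = 7 + G$
$D{\left(W \right)} = \left(-13 + W\right) \left(W + \frac{1}{5 W}\right)$
$D{\left(l{\left(6 \cdot 0,0 \right)} - O{\left(1,q \right)} \right)} 38 = \left(\frac{1}{5} + \left(\left(7 + 6 \cdot 0\right) - -4\right)^{2} - 13 \left(\left(7 + 6 \cdot 0\right) - -4\right) - \frac{13}{5 \left(\left(7 + 6 \cdot 0\right) - -4\right)}\right) 38 = \left(\frac{1}{5} + \left(\left(7 + 0\right) + 4\right)^{2} - 13 \left(\left(7 + 0\right) + 4\right) - \frac{13}{5 \left(\left(7 + 0\right) + 4\right)}\right) 38 = \left(\frac{1}{5} + \left(7 + 4\right)^{2} - 13 \left(7 + 4\right) - \frac{13}{5 \left(7 + 4\right)}\right) 38 = \left(\frac{1}{5} + 11^{2} - 143 - \frac{13}{5 \cdot 11}\right) 38 = \left(\frac{1}{5} + 121 - 143 - \frac{13}{55}\right) 38 = \left(- \frac{1212}{55}\right) 38 = - \frac{46056}{55}$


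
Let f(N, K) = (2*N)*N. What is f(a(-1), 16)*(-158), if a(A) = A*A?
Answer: -316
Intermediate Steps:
a(A) = A²
f(N, K) = 2*N²
f(a(-1), 16)*(-158) = (2*((-1)²)²)*(-158) = (2*1²)*(-158) = (2*1)*(-158) = 2*(-158) = -316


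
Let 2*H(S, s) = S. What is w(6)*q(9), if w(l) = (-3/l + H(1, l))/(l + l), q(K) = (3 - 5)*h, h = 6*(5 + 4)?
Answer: 0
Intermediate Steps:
H(S, s) = S/2
h = 54 (h = 6*9 = 54)
q(K) = -108 (q(K) = (3 - 5)*54 = -2*54 = -108)
w(l) = (½ - 3/l)/(2*l) (w(l) = (-3/l + (½)*1)/(l + l) = (-3/l + ½)/((2*l)) = (½ - 3/l)*(1/(2*l)) = (½ - 3/l)/(2*l))
w(6)*q(9) = ((¼)*(-6 + 6)/6²)*(-108) = ((¼)*(1/36)*0)*(-108) = 0*(-108) = 0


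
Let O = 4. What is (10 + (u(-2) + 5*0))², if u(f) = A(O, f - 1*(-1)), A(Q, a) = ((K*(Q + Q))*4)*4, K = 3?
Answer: 155236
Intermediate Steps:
A(Q, a) = 96*Q (A(Q, a) = ((3*(Q + Q))*4)*4 = ((3*(2*Q))*4)*4 = ((6*Q)*4)*4 = (24*Q)*4 = 96*Q)
u(f) = 384 (u(f) = 96*4 = 384)
(10 + (u(-2) + 5*0))² = (10 + (384 + 5*0))² = (10 + (384 + 0))² = (10 + 384)² = 394² = 155236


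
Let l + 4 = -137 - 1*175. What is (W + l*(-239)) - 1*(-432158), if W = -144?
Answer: 507538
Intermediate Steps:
l = -316 (l = -4 + (-137 - 1*175) = -4 + (-137 - 175) = -4 - 312 = -316)
(W + l*(-239)) - 1*(-432158) = (-144 - 316*(-239)) - 1*(-432158) = (-144 + 75524) + 432158 = 75380 + 432158 = 507538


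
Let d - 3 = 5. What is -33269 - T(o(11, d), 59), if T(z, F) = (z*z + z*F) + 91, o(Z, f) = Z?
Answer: -34130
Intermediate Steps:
d = 8 (d = 3 + 5 = 8)
T(z, F) = 91 + z² + F*z (T(z, F) = (z² + F*z) + 91 = 91 + z² + F*z)
-33269 - T(o(11, d), 59) = -33269 - (91 + 11² + 59*11) = -33269 - (91 + 121 + 649) = -33269 - 1*861 = -33269 - 861 = -34130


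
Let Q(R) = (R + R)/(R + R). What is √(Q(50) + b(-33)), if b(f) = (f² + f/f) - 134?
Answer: √957 ≈ 30.935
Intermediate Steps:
b(f) = -133 + f² (b(f) = (f² + 1) - 134 = (1 + f²) - 134 = -133 + f²)
Q(R) = 1 (Q(R) = (2*R)/((2*R)) = (2*R)*(1/(2*R)) = 1)
√(Q(50) + b(-33)) = √(1 + (-133 + (-33)²)) = √(1 + (-133 + 1089)) = √(1 + 956) = √957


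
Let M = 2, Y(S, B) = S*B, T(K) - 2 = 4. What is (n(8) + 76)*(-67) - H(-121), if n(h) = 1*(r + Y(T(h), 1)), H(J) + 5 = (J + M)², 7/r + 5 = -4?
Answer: -176381/9 ≈ -19598.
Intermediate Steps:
T(K) = 6 (T(K) = 2 + 4 = 6)
r = -7/9 (r = 7/(-5 - 4) = 7/(-9) = 7*(-⅑) = -7/9 ≈ -0.77778)
Y(S, B) = B*S
H(J) = -5 + (2 + J)² (H(J) = -5 + (J + 2)² = -5 + (2 + J)²)
n(h) = 47/9 (n(h) = 1*(-7/9 + 1*6) = 1*(-7/9 + 6) = 1*(47/9) = 47/9)
(n(8) + 76)*(-67) - H(-121) = (47/9 + 76)*(-67) - (-5 + (2 - 121)²) = (731/9)*(-67) - (-5 + (-119)²) = -48977/9 - (-5 + 14161) = -48977/9 - 1*14156 = -48977/9 - 14156 = -176381/9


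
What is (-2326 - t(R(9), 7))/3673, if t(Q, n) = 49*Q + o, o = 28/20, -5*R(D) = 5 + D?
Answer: -10951/18365 ≈ -0.59630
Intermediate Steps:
R(D) = -1 - D/5 (R(D) = -(5 + D)/5 = -1 - D/5)
o = 7/5 (o = 28*(1/20) = 7/5 ≈ 1.4000)
t(Q, n) = 7/5 + 49*Q (t(Q, n) = 49*Q + 7/5 = 7/5 + 49*Q)
(-2326 - t(R(9), 7))/3673 = (-2326 - (7/5 + 49*(-1 - 1/5*9)))/3673 = (-2326 - (7/5 + 49*(-1 - 9/5)))*(1/3673) = (-2326 - (7/5 + 49*(-14/5)))*(1/3673) = (-2326 - (7/5 - 686/5))*(1/3673) = (-2326 - 1*(-679/5))*(1/3673) = (-2326 + 679/5)*(1/3673) = -10951/5*1/3673 = -10951/18365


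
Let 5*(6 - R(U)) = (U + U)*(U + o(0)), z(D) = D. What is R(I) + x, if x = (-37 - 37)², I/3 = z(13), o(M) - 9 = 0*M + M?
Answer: 23666/5 ≈ 4733.2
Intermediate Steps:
o(M) = 9 + M (o(M) = 9 + (0*M + M) = 9 + (0 + M) = 9 + M)
I = 39 (I = 3*13 = 39)
x = 5476 (x = (-74)² = 5476)
R(U) = 6 - 2*U*(9 + U)/5 (R(U) = 6 - (U + U)*(U + (9 + 0))/5 = 6 - 2*U*(U + 9)/5 = 6 - 2*U*(9 + U)/5)
R(I) + x = (6 - 18/5*39 - ⅖*39²) + 5476 = (6 - 702/5 - ⅖*1521) + 5476 = (6 - 702/5 - 3042/5) + 5476 = -3714/5 + 5476 = 23666/5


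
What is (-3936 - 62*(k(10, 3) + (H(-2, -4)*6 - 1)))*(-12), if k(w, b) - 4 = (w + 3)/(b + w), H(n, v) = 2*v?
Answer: 14496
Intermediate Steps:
k(w, b) = 4 + (3 + w)/(b + w) (k(w, b) = 4 + (w + 3)/(b + w) = 4 + (3 + w)/(b + w))
(-3936 - 62*(k(10, 3) + (H(-2, -4)*6 - 1)))*(-12) = (-3936 - 62*((3 + 4*3 + 5*10)/(3 + 10) + ((2*(-4))*6 - 1)))*(-12) = (-3936 - 62*((3 + 12 + 50)/13 + (-8*6 - 1)))*(-12) = (-3936 - 62*((1/13)*65 + (-48 - 1)))*(-12) = (-3936 - 62*(5 - 49))*(-12) = (-3936 - 62*(-44))*(-12) = (-3936 - 1*(-2728))*(-12) = (-3936 + 2728)*(-12) = -1208*(-12) = 14496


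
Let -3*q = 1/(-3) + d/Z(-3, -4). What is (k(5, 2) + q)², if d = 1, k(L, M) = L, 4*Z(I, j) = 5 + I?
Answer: 1600/81 ≈ 19.753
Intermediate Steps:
Z(I, j) = 5/4 + I/4 (Z(I, j) = (5 + I)/4 = 5/4 + I/4)
q = -5/9 (q = -(1/(-3) + 1/(5/4 + (¼)*(-3)))/3 = -(1*(-⅓) + 1/(5/4 - ¾))/3 = -(-⅓ + 1/(½))/3 = -(-⅓ + 1*2)/3 = -(-⅓ + 2)/3 = -⅓*5/3 = -5/9 ≈ -0.55556)
(k(5, 2) + q)² = (5 - 5/9)² = (40/9)² = 1600/81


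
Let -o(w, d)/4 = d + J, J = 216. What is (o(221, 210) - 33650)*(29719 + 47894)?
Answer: -2743930002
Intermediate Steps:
o(w, d) = -864 - 4*d (o(w, d) = -4*(d + 216) = -4*(216 + d) = -864 - 4*d)
(o(221, 210) - 33650)*(29719 + 47894) = ((-864 - 4*210) - 33650)*(29719 + 47894) = ((-864 - 840) - 33650)*77613 = (-1704 - 33650)*77613 = -35354*77613 = -2743930002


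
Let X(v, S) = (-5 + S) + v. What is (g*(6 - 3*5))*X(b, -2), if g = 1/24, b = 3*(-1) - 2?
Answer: 9/2 ≈ 4.5000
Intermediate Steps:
b = -5 (b = -3 - 2 = -5)
g = 1/24 ≈ 0.041667
X(v, S) = -5 + S + v
(g*(6 - 3*5))*X(b, -2) = ((6 - 3*5)/24)*(-5 - 2 - 5) = ((6 - 15)/24)*(-12) = ((1/24)*(-9))*(-12) = -3/8*(-12) = 9/2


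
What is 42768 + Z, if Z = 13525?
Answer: 56293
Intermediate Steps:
42768 + Z = 42768 + 13525 = 56293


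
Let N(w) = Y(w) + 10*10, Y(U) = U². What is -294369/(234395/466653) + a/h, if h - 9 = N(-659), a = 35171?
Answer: -11934270828888937/20363768810 ≈ -5.8605e+5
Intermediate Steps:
N(w) = 100 + w² (N(w) = w² + 10*10 = w² + 100 = 100 + w²)
h = 434390 (h = 9 + (100 + (-659)²) = 9 + (100 + 434281) = 9 + 434381 = 434390)
-294369/(234395/466653) + a/h = -294369/(234395/466653) + 35171/434390 = -294369/(234395*(1/466653)) + 35171*(1/434390) = -294369/234395/466653 + 35171/434390 = -294369*466653/234395 + 35171/434390 = -137368176957/234395 + 35171/434390 = -11934270828888937/20363768810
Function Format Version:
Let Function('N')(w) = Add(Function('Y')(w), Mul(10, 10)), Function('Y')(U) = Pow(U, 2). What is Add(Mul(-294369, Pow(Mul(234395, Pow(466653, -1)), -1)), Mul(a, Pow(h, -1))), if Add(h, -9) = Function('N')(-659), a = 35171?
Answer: Rational(-11934270828888937, 20363768810) ≈ -5.8605e+5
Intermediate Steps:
Function('N')(w) = Add(100, Pow(w, 2)) (Function('N')(w) = Add(Pow(w, 2), Mul(10, 10)) = Add(Pow(w, 2), 100) = Add(100, Pow(w, 2)))
h = 434390 (h = Add(9, Add(100, Pow(-659, 2))) = Add(9, Add(100, 434281)) = Add(9, 434381) = 434390)
Add(Mul(-294369, Pow(Mul(234395, Pow(466653, -1)), -1)), Mul(a, Pow(h, -1))) = Add(Mul(-294369, Pow(Mul(234395, Pow(466653, -1)), -1)), Mul(35171, Pow(434390, -1))) = Add(Mul(-294369, Pow(Mul(234395, Rational(1, 466653)), -1)), Mul(35171, Rational(1, 434390))) = Add(Mul(-294369, Pow(Rational(234395, 466653), -1)), Rational(35171, 434390)) = Add(Mul(-294369, Rational(466653, 234395)), Rational(35171, 434390)) = Add(Rational(-137368176957, 234395), Rational(35171, 434390)) = Rational(-11934270828888937, 20363768810)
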